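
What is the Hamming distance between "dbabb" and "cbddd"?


Comparing "dbabb" and "cbddd" position by position:
  Position 0: 'd' vs 'c' => differ
  Position 1: 'b' vs 'b' => same
  Position 2: 'a' vs 'd' => differ
  Position 3: 'b' vs 'd' => differ
  Position 4: 'b' vs 'd' => differ
Total differences (Hamming distance): 4

4


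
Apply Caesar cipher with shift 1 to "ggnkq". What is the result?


Caesar cipher: shift "ggnkq" by 1
  'g' (pos 6) + 1 = pos 7 = 'h'
  'g' (pos 6) + 1 = pos 7 = 'h'
  'n' (pos 13) + 1 = pos 14 = 'o'
  'k' (pos 10) + 1 = pos 11 = 'l'
  'q' (pos 16) + 1 = pos 17 = 'r'
Result: hholr

hholr


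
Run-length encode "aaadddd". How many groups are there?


Input: aaadddd
Scanning for consecutive runs:
  Group 1: 'a' x 3 (positions 0-2)
  Group 2: 'd' x 4 (positions 3-6)
Total groups: 2

2


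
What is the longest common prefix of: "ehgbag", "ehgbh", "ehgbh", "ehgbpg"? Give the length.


Words: ehgbag, ehgbh, ehgbh, ehgbpg
  Position 0: all 'e' => match
  Position 1: all 'h' => match
  Position 2: all 'g' => match
  Position 3: all 'b' => match
  Position 4: ('a', 'h', 'h', 'p') => mismatch, stop
LCP = "ehgb" (length 4)

4


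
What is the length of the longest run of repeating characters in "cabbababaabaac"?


Input: "cabbababaabaac"
Scanning for longest run:
  Position 1 ('a'): new char, reset run to 1
  Position 2 ('b'): new char, reset run to 1
  Position 3 ('b'): continues run of 'b', length=2
  Position 4 ('a'): new char, reset run to 1
  Position 5 ('b'): new char, reset run to 1
  Position 6 ('a'): new char, reset run to 1
  Position 7 ('b'): new char, reset run to 1
  Position 8 ('a'): new char, reset run to 1
  Position 9 ('a'): continues run of 'a', length=2
  Position 10 ('b'): new char, reset run to 1
  Position 11 ('a'): new char, reset run to 1
  Position 12 ('a'): continues run of 'a', length=2
  Position 13 ('c'): new char, reset run to 1
Longest run: 'b' with length 2

2


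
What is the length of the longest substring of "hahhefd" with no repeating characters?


Input: "hahhefd"
Sliding window (track last position of each char):
  Position 0 ('h'): window [0,0] length 1 -- new best
  Position 1 ('a'): window [0,1] length 2 -- new best
  Position 2 ('h'): repeat (last at 0), move window start to 1
  Position 2 ('h'): window [1,2] length 2
  Position 3 ('h'): repeat (last at 2), move window start to 3
  Position 3 ('h'): window [3,3] length 1
  Position 4 ('e'): window [3,4] length 2
  Position 5 ('f'): window [3,5] length 3 -- new best
  Position 6 ('d'): window [3,6] length 4 -- new best
Longest substring with no repeats: "hefd" with length 4

4


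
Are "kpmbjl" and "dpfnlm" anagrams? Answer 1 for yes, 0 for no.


Strings: "kpmbjl", "dpfnlm"
Sorted first:  bjklmp
Sorted second: dflmnp
Differ at position 0: 'b' vs 'd' => not anagrams

0


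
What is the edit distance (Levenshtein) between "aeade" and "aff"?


Computing edit distance: "aeade" -> "aff"
DP table:
           a    f    f
      0    1    2    3
  a   1    0    1    2
  e   2    1    1    2
  a   3    2    2    2
  d   4    3    3    3
  e   5    4    4    4
Edit distance = dp[5][3] = 4

4


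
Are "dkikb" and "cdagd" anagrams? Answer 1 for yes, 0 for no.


Strings: "dkikb", "cdagd"
Sorted first:  bdikk
Sorted second: acddg
Differ at position 0: 'b' vs 'a' => not anagrams

0


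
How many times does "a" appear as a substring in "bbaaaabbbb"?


Searching for "a" in "bbaaaabbbb"
Scanning each position:
  Position 0: "b" => no
  Position 1: "b" => no
  Position 2: "a" => MATCH
  Position 3: "a" => MATCH
  Position 4: "a" => MATCH
  Position 5: "a" => MATCH
  Position 6: "b" => no
  Position 7: "b" => no
  Position 8: "b" => no
  Position 9: "b" => no
Total occurrences: 4

4


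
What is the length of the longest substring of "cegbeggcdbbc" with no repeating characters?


Input: "cegbeggcdbbc"
Sliding window (track last position of each char):
  Position 0 ('c'): window [0,0] length 1 -- new best
  Position 1 ('e'): window [0,1] length 2 -- new best
  Position 2 ('g'): window [0,2] length 3 -- new best
  Position 3 ('b'): window [0,3] length 4 -- new best
  Position 4 ('e'): repeat (last at 1), move window start to 2
  Position 4 ('e'): window [2,4] length 3
  Position 5 ('g'): repeat (last at 2), move window start to 3
  Position 5 ('g'): window [3,5] length 3
  Position 6 ('g'): repeat (last at 5), move window start to 6
  Position 6 ('g'): window [6,6] length 1
  Position 7 ('c'): window [6,7] length 2
  Position 8 ('d'): window [6,8] length 3
  Position 9 ('b'): window [6,9] length 4
  Position 10 ('b'): repeat (last at 9), move window start to 10
  Position 10 ('b'): window [10,10] length 1
  Position 11 ('c'): window [10,11] length 2
Longest substring with no repeats: "cegb" with length 4

4


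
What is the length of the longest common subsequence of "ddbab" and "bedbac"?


LCS of "ddbab" and "bedbac"
DP table:
           b    e    d    b    a    c
      0    0    0    0    0    0    0
  d   0    0    0    1    1    1    1
  d   0    0    0    1    1    1    1
  b   0    1    1    1    2    2    2
  a   0    1    1    1    2    3    3
  b   0    1    1    1    2    3    3
LCS length = dp[5][6] = 3

3


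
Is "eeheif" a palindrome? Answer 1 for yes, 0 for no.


Input: eeheif
Reversed: fiehee
  Compare pos 0 ('e') with pos 5 ('f'): MISMATCH
  Compare pos 1 ('e') with pos 4 ('i'): MISMATCH
  Compare pos 2 ('h') with pos 3 ('e'): MISMATCH
Result: not a palindrome

0


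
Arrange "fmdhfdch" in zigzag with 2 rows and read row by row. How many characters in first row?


Zigzag "fmdhfdch" into 2 rows:
Placing characters:
  'f' => row 0
  'm' => row 1
  'd' => row 0
  'h' => row 1
  'f' => row 0
  'd' => row 1
  'c' => row 0
  'h' => row 1
Rows:
  Row 0: "fdfc"
  Row 1: "mhdh"
First row length: 4

4


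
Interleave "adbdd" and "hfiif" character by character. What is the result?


Interleaving "adbdd" and "hfiif":
  Position 0: 'a' from first, 'h' from second => "ah"
  Position 1: 'd' from first, 'f' from second => "df"
  Position 2: 'b' from first, 'i' from second => "bi"
  Position 3: 'd' from first, 'i' from second => "di"
  Position 4: 'd' from first, 'f' from second => "df"
Result: ahdfbididf

ahdfbididf


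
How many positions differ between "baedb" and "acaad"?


Comparing "baedb" and "acaad" position by position:
  Position 0: 'b' vs 'a' => DIFFER
  Position 1: 'a' vs 'c' => DIFFER
  Position 2: 'e' vs 'a' => DIFFER
  Position 3: 'd' vs 'a' => DIFFER
  Position 4: 'b' vs 'd' => DIFFER
Positions that differ: 5

5


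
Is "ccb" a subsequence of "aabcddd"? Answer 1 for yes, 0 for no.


Check if "ccb" is a subsequence of "aabcddd"
Greedy scan:
  Position 0 ('a'): no match needed
  Position 1 ('a'): no match needed
  Position 2 ('b'): no match needed
  Position 3 ('c'): matches sub[0] = 'c'
  Position 4 ('d'): no match needed
  Position 5 ('d'): no match needed
  Position 6 ('d'): no match needed
Only matched 1/3 characters => not a subsequence

0


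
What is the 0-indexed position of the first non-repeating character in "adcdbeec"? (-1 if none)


Input: adcdbeec
Character frequencies:
  'a': 1
  'b': 1
  'c': 2
  'd': 2
  'e': 2
Scanning left to right for freq == 1:
  Position 0 ('a'): unique! => answer = 0

0


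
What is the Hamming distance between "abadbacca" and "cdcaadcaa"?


Comparing "abadbacca" and "cdcaadcaa" position by position:
  Position 0: 'a' vs 'c' => differ
  Position 1: 'b' vs 'd' => differ
  Position 2: 'a' vs 'c' => differ
  Position 3: 'd' vs 'a' => differ
  Position 4: 'b' vs 'a' => differ
  Position 5: 'a' vs 'd' => differ
  Position 6: 'c' vs 'c' => same
  Position 7: 'c' vs 'a' => differ
  Position 8: 'a' vs 'a' => same
Total differences (Hamming distance): 7

7


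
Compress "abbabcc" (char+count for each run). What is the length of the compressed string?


Input: abbabcc
Runs:
  'a' x 1 => "a1"
  'b' x 2 => "b2"
  'a' x 1 => "a1"
  'b' x 1 => "b1"
  'c' x 2 => "c2"
Compressed: "a1b2a1b1c2"
Compressed length: 10

10


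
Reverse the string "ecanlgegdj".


Input: ecanlgegdj
Reading characters right to left:
  Position 9: 'j'
  Position 8: 'd'
  Position 7: 'g'
  Position 6: 'e'
  Position 5: 'g'
  Position 4: 'l'
  Position 3: 'n'
  Position 2: 'a'
  Position 1: 'c'
  Position 0: 'e'
Reversed: jdgeglnace

jdgeglnace


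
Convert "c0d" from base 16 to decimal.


Input: "c0d" in base 16
Positional expansion:
  Digit 'c' (value 12) x 16^2 = 3072
  Digit '0' (value 0) x 16^1 = 0
  Digit 'd' (value 13) x 16^0 = 13
Sum = 3085

3085


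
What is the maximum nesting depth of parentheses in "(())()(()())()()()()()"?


Input: "(())()(()())()()()()()"
Tracking depth:
  Position 0 '(': depth becomes 1
  Position 1 '(': depth becomes 2
  Position 2 ')': depth becomes 1
  Position 3 ')': depth becomes 0
  Position 4 '(': depth becomes 1
  Position 5 ')': depth becomes 0
  Position 6 '(': depth becomes 1
  Position 7 '(': depth becomes 2
  Position 8 ')': depth becomes 1
  Position 9 '(': depth becomes 2
  Position 10 ')': depth becomes 1
  Position 11 ')': depth becomes 0
  Position 12 '(': depth becomes 1
  Position 13 ')': depth becomes 0
  Position 14 '(': depth becomes 1
  Position 15 ')': depth becomes 0
  Position 16 '(': depth becomes 1
  Position 17 ')': depth becomes 0
  Position 18 '(': depth becomes 1
  Position 19 ')': depth becomes 0
  Position 20 '(': depth becomes 1
  Position 21 ')': depth becomes 0
Maximum depth reached: 2

2


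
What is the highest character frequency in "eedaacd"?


Input: eedaacd
Character counts:
  'a': 2
  'c': 1
  'd': 2
  'e': 2
Maximum frequency: 2

2


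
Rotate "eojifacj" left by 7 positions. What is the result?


Input: "eojifacj", rotate left by 7
First 7 characters: "eojifac"
Remaining characters: "j"
Concatenate remaining + first: "j" + "eojifac" = "jeojifac"

jeojifac


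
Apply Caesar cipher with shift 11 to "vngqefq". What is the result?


Caesar cipher: shift "vngqefq" by 11
  'v' (pos 21) + 11 = pos 6 = 'g'
  'n' (pos 13) + 11 = pos 24 = 'y'
  'g' (pos 6) + 11 = pos 17 = 'r'
  'q' (pos 16) + 11 = pos 1 = 'b'
  'e' (pos 4) + 11 = pos 15 = 'p'
  'f' (pos 5) + 11 = pos 16 = 'q'
  'q' (pos 16) + 11 = pos 1 = 'b'
Result: gyrbpqb

gyrbpqb


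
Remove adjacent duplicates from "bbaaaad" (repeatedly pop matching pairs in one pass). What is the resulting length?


Input: bbaaaad
Stack-based adjacent duplicate removal:
  Read 'b': push. Stack: b
  Read 'b': matches stack top 'b' => pop. Stack: (empty)
  Read 'a': push. Stack: a
  Read 'a': matches stack top 'a' => pop. Stack: (empty)
  Read 'a': push. Stack: a
  Read 'a': matches stack top 'a' => pop. Stack: (empty)
  Read 'd': push. Stack: d
Final stack: "d" (length 1)

1


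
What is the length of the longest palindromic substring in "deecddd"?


Input: "deecddd"
Checking substrings for palindromes:
  [4:7] "ddd" (len 3) => palindrome
  [1:3] "ee" (len 2) => palindrome
  [4:6] "dd" (len 2) => palindrome
  [5:7] "dd" (len 2) => palindrome
Longest palindromic substring: "ddd" with length 3

3


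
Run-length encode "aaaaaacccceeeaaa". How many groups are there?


Input: aaaaaacccceeeaaa
Scanning for consecutive runs:
  Group 1: 'a' x 6 (positions 0-5)
  Group 2: 'c' x 4 (positions 6-9)
  Group 3: 'e' x 3 (positions 10-12)
  Group 4: 'a' x 3 (positions 13-15)
Total groups: 4

4


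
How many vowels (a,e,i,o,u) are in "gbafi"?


Input: gbafi
Checking each character:
  'g' at position 0: consonant
  'b' at position 1: consonant
  'a' at position 2: vowel (running total: 1)
  'f' at position 3: consonant
  'i' at position 4: vowel (running total: 2)
Total vowels: 2

2


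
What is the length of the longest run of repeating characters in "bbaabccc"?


Input: "bbaabccc"
Scanning for longest run:
  Position 1 ('b'): continues run of 'b', length=2
  Position 2 ('a'): new char, reset run to 1
  Position 3 ('a'): continues run of 'a', length=2
  Position 4 ('b'): new char, reset run to 1
  Position 5 ('c'): new char, reset run to 1
  Position 6 ('c'): continues run of 'c', length=2
  Position 7 ('c'): continues run of 'c', length=3
Longest run: 'c' with length 3

3


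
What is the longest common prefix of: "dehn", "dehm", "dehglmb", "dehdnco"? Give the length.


Words: dehn, dehm, dehglmb, dehdnco
  Position 0: all 'd' => match
  Position 1: all 'e' => match
  Position 2: all 'h' => match
  Position 3: ('n', 'm', 'g', 'd') => mismatch, stop
LCP = "deh" (length 3)

3


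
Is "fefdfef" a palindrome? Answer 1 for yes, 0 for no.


Input: fefdfef
Reversed: fefdfef
  Compare pos 0 ('f') with pos 6 ('f'): match
  Compare pos 1 ('e') with pos 5 ('e'): match
  Compare pos 2 ('f') with pos 4 ('f'): match
Result: palindrome

1


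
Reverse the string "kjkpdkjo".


Input: kjkpdkjo
Reading characters right to left:
  Position 7: 'o'
  Position 6: 'j'
  Position 5: 'k'
  Position 4: 'd'
  Position 3: 'p'
  Position 2: 'k'
  Position 1: 'j'
  Position 0: 'k'
Reversed: ojkdpkjk

ojkdpkjk


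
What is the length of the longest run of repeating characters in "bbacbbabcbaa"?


Input: "bbacbbabcbaa"
Scanning for longest run:
  Position 1 ('b'): continues run of 'b', length=2
  Position 2 ('a'): new char, reset run to 1
  Position 3 ('c'): new char, reset run to 1
  Position 4 ('b'): new char, reset run to 1
  Position 5 ('b'): continues run of 'b', length=2
  Position 6 ('a'): new char, reset run to 1
  Position 7 ('b'): new char, reset run to 1
  Position 8 ('c'): new char, reset run to 1
  Position 9 ('b'): new char, reset run to 1
  Position 10 ('a'): new char, reset run to 1
  Position 11 ('a'): continues run of 'a', length=2
Longest run: 'b' with length 2

2


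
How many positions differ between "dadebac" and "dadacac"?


Comparing "dadebac" and "dadacac" position by position:
  Position 0: 'd' vs 'd' => same
  Position 1: 'a' vs 'a' => same
  Position 2: 'd' vs 'd' => same
  Position 3: 'e' vs 'a' => DIFFER
  Position 4: 'b' vs 'c' => DIFFER
  Position 5: 'a' vs 'a' => same
  Position 6: 'c' vs 'c' => same
Positions that differ: 2

2


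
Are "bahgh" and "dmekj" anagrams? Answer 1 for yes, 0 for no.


Strings: "bahgh", "dmekj"
Sorted first:  abghh
Sorted second: dejkm
Differ at position 0: 'a' vs 'd' => not anagrams

0


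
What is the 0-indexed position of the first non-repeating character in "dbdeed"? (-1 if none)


Input: dbdeed
Character frequencies:
  'b': 1
  'd': 3
  'e': 2
Scanning left to right for freq == 1:
  Position 0 ('d'): freq=3, skip
  Position 1 ('b'): unique! => answer = 1

1


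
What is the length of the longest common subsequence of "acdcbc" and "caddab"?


LCS of "acdcbc" and "caddab"
DP table:
           c    a    d    d    a    b
      0    0    0    0    0    0    0
  a   0    0    1    1    1    1    1
  c   0    1    1    1    1    1    1
  d   0    1    1    2    2    2    2
  c   0    1    1    2    2    2    2
  b   0    1    1    2    2    2    3
  c   0    1    1    2    2    2    3
LCS length = dp[6][6] = 3

3


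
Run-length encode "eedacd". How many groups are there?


Input: eedacd
Scanning for consecutive runs:
  Group 1: 'e' x 2 (positions 0-1)
  Group 2: 'd' x 1 (positions 2-2)
  Group 3: 'a' x 1 (positions 3-3)
  Group 4: 'c' x 1 (positions 4-4)
  Group 5: 'd' x 1 (positions 5-5)
Total groups: 5

5


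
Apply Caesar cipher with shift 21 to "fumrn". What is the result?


Caesar cipher: shift "fumrn" by 21
  'f' (pos 5) + 21 = pos 0 = 'a'
  'u' (pos 20) + 21 = pos 15 = 'p'
  'm' (pos 12) + 21 = pos 7 = 'h'
  'r' (pos 17) + 21 = pos 12 = 'm'
  'n' (pos 13) + 21 = pos 8 = 'i'
Result: aphmi

aphmi


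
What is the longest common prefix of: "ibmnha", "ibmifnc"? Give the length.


Words: ibmnha, ibmifnc
  Position 0: all 'i' => match
  Position 1: all 'b' => match
  Position 2: all 'm' => match
  Position 3: ('n', 'i') => mismatch, stop
LCP = "ibm" (length 3)

3


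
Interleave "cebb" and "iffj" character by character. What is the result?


Interleaving "cebb" and "iffj":
  Position 0: 'c' from first, 'i' from second => "ci"
  Position 1: 'e' from first, 'f' from second => "ef"
  Position 2: 'b' from first, 'f' from second => "bf"
  Position 3: 'b' from first, 'j' from second => "bj"
Result: ciefbfbj

ciefbfbj


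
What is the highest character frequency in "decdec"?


Input: decdec
Character counts:
  'c': 2
  'd': 2
  'e': 2
Maximum frequency: 2

2


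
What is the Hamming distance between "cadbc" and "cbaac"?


Comparing "cadbc" and "cbaac" position by position:
  Position 0: 'c' vs 'c' => same
  Position 1: 'a' vs 'b' => differ
  Position 2: 'd' vs 'a' => differ
  Position 3: 'b' vs 'a' => differ
  Position 4: 'c' vs 'c' => same
Total differences (Hamming distance): 3

3


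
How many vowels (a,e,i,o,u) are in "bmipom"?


Input: bmipom
Checking each character:
  'b' at position 0: consonant
  'm' at position 1: consonant
  'i' at position 2: vowel (running total: 1)
  'p' at position 3: consonant
  'o' at position 4: vowel (running total: 2)
  'm' at position 5: consonant
Total vowels: 2

2


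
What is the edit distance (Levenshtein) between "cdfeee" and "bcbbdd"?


Computing edit distance: "cdfeee" -> "bcbbdd"
DP table:
           b    c    b    b    d    d
      0    1    2    3    4    5    6
  c   1    1    1    2    3    4    5
  d   2    2    2    2    3    3    4
  f   3    3    3    3    3    4    4
  e   4    4    4    4    4    4    5
  e   5    5    5    5    5    5    5
  e   6    6    6    6    6    6    6
Edit distance = dp[6][6] = 6

6


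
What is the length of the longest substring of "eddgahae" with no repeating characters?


Input: "eddgahae"
Sliding window (track last position of each char):
  Position 0 ('e'): window [0,0] length 1 -- new best
  Position 1 ('d'): window [0,1] length 2 -- new best
  Position 2 ('d'): repeat (last at 1), move window start to 2
  Position 2 ('d'): window [2,2] length 1
  Position 3 ('g'): window [2,3] length 2
  Position 4 ('a'): window [2,4] length 3 -- new best
  Position 5 ('h'): window [2,5] length 4 -- new best
  Position 6 ('a'): repeat (last at 4), move window start to 5
  Position 6 ('a'): window [5,6] length 2
  Position 7 ('e'): window [5,7] length 3
Longest substring with no repeats: "dgah" with length 4

4


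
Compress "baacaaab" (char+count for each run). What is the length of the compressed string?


Input: baacaaab
Runs:
  'b' x 1 => "b1"
  'a' x 2 => "a2"
  'c' x 1 => "c1"
  'a' x 3 => "a3"
  'b' x 1 => "b1"
Compressed: "b1a2c1a3b1"
Compressed length: 10

10


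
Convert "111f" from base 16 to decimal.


Input: "111f" in base 16
Positional expansion:
  Digit '1' (value 1) x 16^3 = 4096
  Digit '1' (value 1) x 16^2 = 256
  Digit '1' (value 1) x 16^1 = 16
  Digit 'f' (value 15) x 16^0 = 15
Sum = 4383

4383


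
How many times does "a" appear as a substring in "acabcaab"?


Searching for "a" in "acabcaab"
Scanning each position:
  Position 0: "a" => MATCH
  Position 1: "c" => no
  Position 2: "a" => MATCH
  Position 3: "b" => no
  Position 4: "c" => no
  Position 5: "a" => MATCH
  Position 6: "a" => MATCH
  Position 7: "b" => no
Total occurrences: 4

4


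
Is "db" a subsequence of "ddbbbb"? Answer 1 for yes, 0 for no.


Check if "db" is a subsequence of "ddbbbb"
Greedy scan:
  Position 0 ('d'): matches sub[0] = 'd'
  Position 1 ('d'): no match needed
  Position 2 ('b'): matches sub[1] = 'b'
  Position 3 ('b'): no match needed
  Position 4 ('b'): no match needed
  Position 5 ('b'): no match needed
All 2 characters matched => is a subsequence

1


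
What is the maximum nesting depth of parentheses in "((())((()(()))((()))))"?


Input: "((())((()(()))((()))))"
Tracking depth:
  Position 0 '(': depth becomes 1
  Position 1 '(': depth becomes 2
  Position 2 '(': depth becomes 3
  Position 3 ')': depth becomes 2
  Position 4 ')': depth becomes 1
  Position 5 '(': depth becomes 2
  Position 6 '(': depth becomes 3
  Position 7 '(': depth becomes 4
  Position 8 ')': depth becomes 3
  Position 9 '(': depth becomes 4
  Position 10 '(': depth becomes 5
  Position 11 ')': depth becomes 4
  Position 12 ')': depth becomes 3
  Position 13 ')': depth becomes 2
  Position 14 '(': depth becomes 3
  Position 15 '(': depth becomes 4
  Position 16 '(': depth becomes 5
  Position 17 ')': depth becomes 4
  Position 18 ')': depth becomes 3
  Position 19 ')': depth becomes 2
  Position 20 ')': depth becomes 1
  Position 21 ')': depth becomes 0
Maximum depth reached: 5

5


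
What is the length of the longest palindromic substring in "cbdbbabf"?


Input: "cbdbbabf"
Checking substrings for palindromes:
  [1:4] "bdb" (len 3) => palindrome
  [4:7] "bab" (len 3) => palindrome
  [3:5] "bb" (len 2) => palindrome
Longest palindromic substring: "bdb" with length 3

3


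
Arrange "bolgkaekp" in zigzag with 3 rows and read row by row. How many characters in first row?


Zigzag "bolgkaekp" into 3 rows:
Placing characters:
  'b' => row 0
  'o' => row 1
  'l' => row 2
  'g' => row 1
  'k' => row 0
  'a' => row 1
  'e' => row 2
  'k' => row 1
  'p' => row 0
Rows:
  Row 0: "bkp"
  Row 1: "ogak"
  Row 2: "le"
First row length: 3

3


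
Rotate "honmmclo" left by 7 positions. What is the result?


Input: "honmmclo", rotate left by 7
First 7 characters: "honmmcl"
Remaining characters: "o"
Concatenate remaining + first: "o" + "honmmcl" = "ohonmmcl"

ohonmmcl


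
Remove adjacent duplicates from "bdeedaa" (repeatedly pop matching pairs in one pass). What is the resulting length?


Input: bdeedaa
Stack-based adjacent duplicate removal:
  Read 'b': push. Stack: b
  Read 'd': push. Stack: bd
  Read 'e': push. Stack: bde
  Read 'e': matches stack top 'e' => pop. Stack: bd
  Read 'd': matches stack top 'd' => pop. Stack: b
  Read 'a': push. Stack: ba
  Read 'a': matches stack top 'a' => pop. Stack: b
Final stack: "b" (length 1)

1


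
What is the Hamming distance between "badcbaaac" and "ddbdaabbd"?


Comparing "badcbaaac" and "ddbdaabbd" position by position:
  Position 0: 'b' vs 'd' => differ
  Position 1: 'a' vs 'd' => differ
  Position 2: 'd' vs 'b' => differ
  Position 3: 'c' vs 'd' => differ
  Position 4: 'b' vs 'a' => differ
  Position 5: 'a' vs 'a' => same
  Position 6: 'a' vs 'b' => differ
  Position 7: 'a' vs 'b' => differ
  Position 8: 'c' vs 'd' => differ
Total differences (Hamming distance): 8

8


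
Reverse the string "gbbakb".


Input: gbbakb
Reading characters right to left:
  Position 5: 'b'
  Position 4: 'k'
  Position 3: 'a'
  Position 2: 'b'
  Position 1: 'b'
  Position 0: 'g'
Reversed: bkabbg

bkabbg


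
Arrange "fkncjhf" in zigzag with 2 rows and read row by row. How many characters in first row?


Zigzag "fkncjhf" into 2 rows:
Placing characters:
  'f' => row 0
  'k' => row 1
  'n' => row 0
  'c' => row 1
  'j' => row 0
  'h' => row 1
  'f' => row 0
Rows:
  Row 0: "fnjf"
  Row 1: "kch"
First row length: 4

4


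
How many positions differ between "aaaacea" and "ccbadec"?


Comparing "aaaacea" and "ccbadec" position by position:
  Position 0: 'a' vs 'c' => DIFFER
  Position 1: 'a' vs 'c' => DIFFER
  Position 2: 'a' vs 'b' => DIFFER
  Position 3: 'a' vs 'a' => same
  Position 4: 'c' vs 'd' => DIFFER
  Position 5: 'e' vs 'e' => same
  Position 6: 'a' vs 'c' => DIFFER
Positions that differ: 5

5


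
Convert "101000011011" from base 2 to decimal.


Input: "101000011011" in base 2
Positional expansion:
  Digit '1' (value 1) x 2^11 = 2048
  Digit '0' (value 0) x 2^10 = 0
  Digit '1' (value 1) x 2^9 = 512
  Digit '0' (value 0) x 2^8 = 0
  Digit '0' (value 0) x 2^7 = 0
  Digit '0' (value 0) x 2^6 = 0
  Digit '0' (value 0) x 2^5 = 0
  Digit '1' (value 1) x 2^4 = 16
  Digit '1' (value 1) x 2^3 = 8
  Digit '0' (value 0) x 2^2 = 0
  Digit '1' (value 1) x 2^1 = 2
  Digit '1' (value 1) x 2^0 = 1
Sum = 2587

2587


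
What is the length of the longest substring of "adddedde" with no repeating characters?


Input: "adddedde"
Sliding window (track last position of each char):
  Position 0 ('a'): window [0,0] length 1 -- new best
  Position 1 ('d'): window [0,1] length 2 -- new best
  Position 2 ('d'): repeat (last at 1), move window start to 2
  Position 2 ('d'): window [2,2] length 1
  Position 3 ('d'): repeat (last at 2), move window start to 3
  Position 3 ('d'): window [3,3] length 1
  Position 4 ('e'): window [3,4] length 2
  Position 5 ('d'): repeat (last at 3), move window start to 4
  Position 5 ('d'): window [4,5] length 2
  Position 6 ('d'): repeat (last at 5), move window start to 6
  Position 6 ('d'): window [6,6] length 1
  Position 7 ('e'): window [6,7] length 2
Longest substring with no repeats: "ad" with length 2

2


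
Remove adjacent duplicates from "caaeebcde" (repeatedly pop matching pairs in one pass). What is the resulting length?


Input: caaeebcde
Stack-based adjacent duplicate removal:
  Read 'c': push. Stack: c
  Read 'a': push. Stack: ca
  Read 'a': matches stack top 'a' => pop. Stack: c
  Read 'e': push. Stack: ce
  Read 'e': matches stack top 'e' => pop. Stack: c
  Read 'b': push. Stack: cb
  Read 'c': push. Stack: cbc
  Read 'd': push. Stack: cbcd
  Read 'e': push. Stack: cbcde
Final stack: "cbcde" (length 5)

5


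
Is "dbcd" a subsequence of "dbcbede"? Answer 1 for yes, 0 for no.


Check if "dbcd" is a subsequence of "dbcbede"
Greedy scan:
  Position 0 ('d'): matches sub[0] = 'd'
  Position 1 ('b'): matches sub[1] = 'b'
  Position 2 ('c'): matches sub[2] = 'c'
  Position 3 ('b'): no match needed
  Position 4 ('e'): no match needed
  Position 5 ('d'): matches sub[3] = 'd'
  Position 6 ('e'): no match needed
All 4 characters matched => is a subsequence

1


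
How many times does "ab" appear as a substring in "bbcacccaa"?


Searching for "ab" in "bbcacccaa"
Scanning each position:
  Position 0: "bb" => no
  Position 1: "bc" => no
  Position 2: "ca" => no
  Position 3: "ac" => no
  Position 4: "cc" => no
  Position 5: "cc" => no
  Position 6: "ca" => no
  Position 7: "aa" => no
Total occurrences: 0

0


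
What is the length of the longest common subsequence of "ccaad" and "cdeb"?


LCS of "ccaad" and "cdeb"
DP table:
           c    d    e    b
      0    0    0    0    0
  c   0    1    1    1    1
  c   0    1    1    1    1
  a   0    1    1    1    1
  a   0    1    1    1    1
  d   0    1    2    2    2
LCS length = dp[5][4] = 2

2


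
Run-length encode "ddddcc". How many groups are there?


Input: ddddcc
Scanning for consecutive runs:
  Group 1: 'd' x 4 (positions 0-3)
  Group 2: 'c' x 2 (positions 4-5)
Total groups: 2

2


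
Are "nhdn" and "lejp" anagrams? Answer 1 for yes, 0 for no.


Strings: "nhdn", "lejp"
Sorted first:  dhnn
Sorted second: ejlp
Differ at position 0: 'd' vs 'e' => not anagrams

0


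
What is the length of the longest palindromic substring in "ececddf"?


Input: "ececddf"
Checking substrings for palindromes:
  [0:3] "ece" (len 3) => palindrome
  [1:4] "cec" (len 3) => palindrome
  [4:6] "dd" (len 2) => palindrome
Longest palindromic substring: "ece" with length 3

3


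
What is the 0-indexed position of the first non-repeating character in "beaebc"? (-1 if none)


Input: beaebc
Character frequencies:
  'a': 1
  'b': 2
  'c': 1
  'e': 2
Scanning left to right for freq == 1:
  Position 0 ('b'): freq=2, skip
  Position 1 ('e'): freq=2, skip
  Position 2 ('a'): unique! => answer = 2

2


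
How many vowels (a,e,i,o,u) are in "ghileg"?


Input: ghileg
Checking each character:
  'g' at position 0: consonant
  'h' at position 1: consonant
  'i' at position 2: vowel (running total: 1)
  'l' at position 3: consonant
  'e' at position 4: vowel (running total: 2)
  'g' at position 5: consonant
Total vowels: 2

2


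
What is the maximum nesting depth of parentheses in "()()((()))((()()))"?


Input: "()()((()))((()()))"
Tracking depth:
  Position 0 '(': depth becomes 1
  Position 1 ')': depth becomes 0
  Position 2 '(': depth becomes 1
  Position 3 ')': depth becomes 0
  Position 4 '(': depth becomes 1
  Position 5 '(': depth becomes 2
  Position 6 '(': depth becomes 3
  Position 7 ')': depth becomes 2
  Position 8 ')': depth becomes 1
  Position 9 ')': depth becomes 0
  Position 10 '(': depth becomes 1
  Position 11 '(': depth becomes 2
  Position 12 '(': depth becomes 3
  Position 13 ')': depth becomes 2
  Position 14 '(': depth becomes 3
  Position 15 ')': depth becomes 2
  Position 16 ')': depth becomes 1
  Position 17 ')': depth becomes 0
Maximum depth reached: 3

3


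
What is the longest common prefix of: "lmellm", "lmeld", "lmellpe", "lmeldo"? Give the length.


Words: lmellm, lmeld, lmellpe, lmeldo
  Position 0: all 'l' => match
  Position 1: all 'm' => match
  Position 2: all 'e' => match
  Position 3: all 'l' => match
  Position 4: ('l', 'd', 'l', 'd') => mismatch, stop
LCP = "lmel" (length 4)

4


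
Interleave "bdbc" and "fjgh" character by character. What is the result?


Interleaving "bdbc" and "fjgh":
  Position 0: 'b' from first, 'f' from second => "bf"
  Position 1: 'd' from first, 'j' from second => "dj"
  Position 2: 'b' from first, 'g' from second => "bg"
  Position 3: 'c' from first, 'h' from second => "ch"
Result: bfdjbgch

bfdjbgch


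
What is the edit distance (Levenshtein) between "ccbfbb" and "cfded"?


Computing edit distance: "ccbfbb" -> "cfded"
DP table:
           c    f    d    e    d
      0    1    2    3    4    5
  c   1    0    1    2    3    4
  c   2    1    1    2    3    4
  b   3    2    2    2    3    4
  f   4    3    2    3    3    4
  b   5    4    3    3    4    4
  b   6    5    4    4    4    5
Edit distance = dp[6][5] = 5

5


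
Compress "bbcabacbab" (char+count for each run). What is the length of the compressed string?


Input: bbcabacbab
Runs:
  'b' x 2 => "b2"
  'c' x 1 => "c1"
  'a' x 1 => "a1"
  'b' x 1 => "b1"
  'a' x 1 => "a1"
  'c' x 1 => "c1"
  'b' x 1 => "b1"
  'a' x 1 => "a1"
  'b' x 1 => "b1"
Compressed: "b2c1a1b1a1c1b1a1b1"
Compressed length: 18

18


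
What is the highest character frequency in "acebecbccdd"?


Input: acebecbccdd
Character counts:
  'a': 1
  'b': 2
  'c': 4
  'd': 2
  'e': 2
Maximum frequency: 4

4


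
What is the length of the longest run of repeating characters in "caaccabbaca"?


Input: "caaccabbaca"
Scanning for longest run:
  Position 1 ('a'): new char, reset run to 1
  Position 2 ('a'): continues run of 'a', length=2
  Position 3 ('c'): new char, reset run to 1
  Position 4 ('c'): continues run of 'c', length=2
  Position 5 ('a'): new char, reset run to 1
  Position 6 ('b'): new char, reset run to 1
  Position 7 ('b'): continues run of 'b', length=2
  Position 8 ('a'): new char, reset run to 1
  Position 9 ('c'): new char, reset run to 1
  Position 10 ('a'): new char, reset run to 1
Longest run: 'a' with length 2

2


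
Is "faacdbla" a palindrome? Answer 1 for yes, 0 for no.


Input: faacdbla
Reversed: albdcaaf
  Compare pos 0 ('f') with pos 7 ('a'): MISMATCH
  Compare pos 1 ('a') with pos 6 ('l'): MISMATCH
  Compare pos 2 ('a') with pos 5 ('b'): MISMATCH
  Compare pos 3 ('c') with pos 4 ('d'): MISMATCH
Result: not a palindrome

0


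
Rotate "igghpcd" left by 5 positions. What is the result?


Input: "igghpcd", rotate left by 5
First 5 characters: "igghp"
Remaining characters: "cd"
Concatenate remaining + first: "cd" + "igghp" = "cdigghp"

cdigghp


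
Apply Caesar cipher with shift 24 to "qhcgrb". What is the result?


Caesar cipher: shift "qhcgrb" by 24
  'q' (pos 16) + 24 = pos 14 = 'o'
  'h' (pos 7) + 24 = pos 5 = 'f'
  'c' (pos 2) + 24 = pos 0 = 'a'
  'g' (pos 6) + 24 = pos 4 = 'e'
  'r' (pos 17) + 24 = pos 15 = 'p'
  'b' (pos 1) + 24 = pos 25 = 'z'
Result: ofaepz

ofaepz


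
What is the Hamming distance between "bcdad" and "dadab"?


Comparing "bcdad" and "dadab" position by position:
  Position 0: 'b' vs 'd' => differ
  Position 1: 'c' vs 'a' => differ
  Position 2: 'd' vs 'd' => same
  Position 3: 'a' vs 'a' => same
  Position 4: 'd' vs 'b' => differ
Total differences (Hamming distance): 3

3


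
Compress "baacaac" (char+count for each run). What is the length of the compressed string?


Input: baacaac
Runs:
  'b' x 1 => "b1"
  'a' x 2 => "a2"
  'c' x 1 => "c1"
  'a' x 2 => "a2"
  'c' x 1 => "c1"
Compressed: "b1a2c1a2c1"
Compressed length: 10

10


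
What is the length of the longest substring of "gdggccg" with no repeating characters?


Input: "gdggccg"
Sliding window (track last position of each char):
  Position 0 ('g'): window [0,0] length 1 -- new best
  Position 1 ('d'): window [0,1] length 2 -- new best
  Position 2 ('g'): repeat (last at 0), move window start to 1
  Position 2 ('g'): window [1,2] length 2
  Position 3 ('g'): repeat (last at 2), move window start to 3
  Position 3 ('g'): window [3,3] length 1
  Position 4 ('c'): window [3,4] length 2
  Position 5 ('c'): repeat (last at 4), move window start to 5
  Position 5 ('c'): window [5,5] length 1
  Position 6 ('g'): window [5,6] length 2
Longest substring with no repeats: "gd" with length 2

2


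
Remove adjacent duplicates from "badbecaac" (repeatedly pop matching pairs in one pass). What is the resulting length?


Input: badbecaac
Stack-based adjacent duplicate removal:
  Read 'b': push. Stack: b
  Read 'a': push. Stack: ba
  Read 'd': push. Stack: bad
  Read 'b': push. Stack: badb
  Read 'e': push. Stack: badbe
  Read 'c': push. Stack: badbec
  Read 'a': push. Stack: badbeca
  Read 'a': matches stack top 'a' => pop. Stack: badbec
  Read 'c': matches stack top 'c' => pop. Stack: badbe
Final stack: "badbe" (length 5)

5


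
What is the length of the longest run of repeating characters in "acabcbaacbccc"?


Input: "acabcbaacbccc"
Scanning for longest run:
  Position 1 ('c'): new char, reset run to 1
  Position 2 ('a'): new char, reset run to 1
  Position 3 ('b'): new char, reset run to 1
  Position 4 ('c'): new char, reset run to 1
  Position 5 ('b'): new char, reset run to 1
  Position 6 ('a'): new char, reset run to 1
  Position 7 ('a'): continues run of 'a', length=2
  Position 8 ('c'): new char, reset run to 1
  Position 9 ('b'): new char, reset run to 1
  Position 10 ('c'): new char, reset run to 1
  Position 11 ('c'): continues run of 'c', length=2
  Position 12 ('c'): continues run of 'c', length=3
Longest run: 'c' with length 3

3


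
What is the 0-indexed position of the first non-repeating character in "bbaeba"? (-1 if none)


Input: bbaeba
Character frequencies:
  'a': 2
  'b': 3
  'e': 1
Scanning left to right for freq == 1:
  Position 0 ('b'): freq=3, skip
  Position 1 ('b'): freq=3, skip
  Position 2 ('a'): freq=2, skip
  Position 3 ('e'): unique! => answer = 3

3


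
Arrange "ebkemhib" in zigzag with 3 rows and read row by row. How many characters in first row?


Zigzag "ebkemhib" into 3 rows:
Placing characters:
  'e' => row 0
  'b' => row 1
  'k' => row 2
  'e' => row 1
  'm' => row 0
  'h' => row 1
  'i' => row 2
  'b' => row 1
Rows:
  Row 0: "em"
  Row 1: "behb"
  Row 2: "ki"
First row length: 2

2


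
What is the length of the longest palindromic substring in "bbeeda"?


Input: "bbeeda"
Checking substrings for palindromes:
  [0:2] "bb" (len 2) => palindrome
  [2:4] "ee" (len 2) => palindrome
Longest palindromic substring: "bb" with length 2

2


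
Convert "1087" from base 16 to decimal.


Input: "1087" in base 16
Positional expansion:
  Digit '1' (value 1) x 16^3 = 4096
  Digit '0' (value 0) x 16^2 = 0
  Digit '8' (value 8) x 16^1 = 128
  Digit '7' (value 7) x 16^0 = 7
Sum = 4231

4231


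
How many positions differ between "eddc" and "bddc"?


Comparing "eddc" and "bddc" position by position:
  Position 0: 'e' vs 'b' => DIFFER
  Position 1: 'd' vs 'd' => same
  Position 2: 'd' vs 'd' => same
  Position 3: 'c' vs 'c' => same
Positions that differ: 1

1


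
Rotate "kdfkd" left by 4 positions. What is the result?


Input: "kdfkd", rotate left by 4
First 4 characters: "kdfk"
Remaining characters: "d"
Concatenate remaining + first: "d" + "kdfk" = "dkdfk"

dkdfk


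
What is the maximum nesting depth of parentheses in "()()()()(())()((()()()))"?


Input: "()()()()(())()((()()()))"
Tracking depth:
  Position 0 '(': depth becomes 1
  Position 1 ')': depth becomes 0
  Position 2 '(': depth becomes 1
  Position 3 ')': depth becomes 0
  Position 4 '(': depth becomes 1
  Position 5 ')': depth becomes 0
  Position 6 '(': depth becomes 1
  Position 7 ')': depth becomes 0
  Position 8 '(': depth becomes 1
  Position 9 '(': depth becomes 2
  Position 10 ')': depth becomes 1
  Position 11 ')': depth becomes 0
  Position 12 '(': depth becomes 1
  Position 13 ')': depth becomes 0
  Position 14 '(': depth becomes 1
  Position 15 '(': depth becomes 2
  Position 16 '(': depth becomes 3
  Position 17 ')': depth becomes 2
  Position 18 '(': depth becomes 3
  Position 19 ')': depth becomes 2
  Position 20 '(': depth becomes 3
  Position 21 ')': depth becomes 2
  Position 22 ')': depth becomes 1
  Position 23 ')': depth becomes 0
Maximum depth reached: 3

3


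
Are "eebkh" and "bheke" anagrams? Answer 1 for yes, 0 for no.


Strings: "eebkh", "bheke"
Sorted first:  beehk
Sorted second: beehk
Sorted forms match => anagrams

1


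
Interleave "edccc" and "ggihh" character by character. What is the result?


Interleaving "edccc" and "ggihh":
  Position 0: 'e' from first, 'g' from second => "eg"
  Position 1: 'd' from first, 'g' from second => "dg"
  Position 2: 'c' from first, 'i' from second => "ci"
  Position 3: 'c' from first, 'h' from second => "ch"
  Position 4: 'c' from first, 'h' from second => "ch"
Result: egdgcichch

egdgcichch


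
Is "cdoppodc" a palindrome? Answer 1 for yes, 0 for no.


Input: cdoppodc
Reversed: cdoppodc
  Compare pos 0 ('c') with pos 7 ('c'): match
  Compare pos 1 ('d') with pos 6 ('d'): match
  Compare pos 2 ('o') with pos 5 ('o'): match
  Compare pos 3 ('p') with pos 4 ('p'): match
Result: palindrome

1


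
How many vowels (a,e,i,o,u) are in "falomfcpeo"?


Input: falomfcpeo
Checking each character:
  'f' at position 0: consonant
  'a' at position 1: vowel (running total: 1)
  'l' at position 2: consonant
  'o' at position 3: vowel (running total: 2)
  'm' at position 4: consonant
  'f' at position 5: consonant
  'c' at position 6: consonant
  'p' at position 7: consonant
  'e' at position 8: vowel (running total: 3)
  'o' at position 9: vowel (running total: 4)
Total vowels: 4

4


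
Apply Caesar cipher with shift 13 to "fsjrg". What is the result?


Caesar cipher: shift "fsjrg" by 13
  'f' (pos 5) + 13 = pos 18 = 's'
  's' (pos 18) + 13 = pos 5 = 'f'
  'j' (pos 9) + 13 = pos 22 = 'w'
  'r' (pos 17) + 13 = pos 4 = 'e'
  'g' (pos 6) + 13 = pos 19 = 't'
Result: sfwet

sfwet


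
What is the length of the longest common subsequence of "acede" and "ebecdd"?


LCS of "acede" and "ebecdd"
DP table:
           e    b    e    c    d    d
      0    0    0    0    0    0    0
  a   0    0    0    0    0    0    0
  c   0    0    0    0    1    1    1
  e   0    1    1    1    1    1    1
  d   0    1    1    1    1    2    2
  e   0    1    1    2    2    2    2
LCS length = dp[5][6] = 2

2


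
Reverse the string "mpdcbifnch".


Input: mpdcbifnch
Reading characters right to left:
  Position 9: 'h'
  Position 8: 'c'
  Position 7: 'n'
  Position 6: 'f'
  Position 5: 'i'
  Position 4: 'b'
  Position 3: 'c'
  Position 2: 'd'
  Position 1: 'p'
  Position 0: 'm'
Reversed: hcnfibcdpm

hcnfibcdpm


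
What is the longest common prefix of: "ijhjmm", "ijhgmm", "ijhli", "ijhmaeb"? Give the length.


Words: ijhjmm, ijhgmm, ijhli, ijhmaeb
  Position 0: all 'i' => match
  Position 1: all 'j' => match
  Position 2: all 'h' => match
  Position 3: ('j', 'g', 'l', 'm') => mismatch, stop
LCP = "ijh" (length 3)

3


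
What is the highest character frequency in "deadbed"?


Input: deadbed
Character counts:
  'a': 1
  'b': 1
  'd': 3
  'e': 2
Maximum frequency: 3

3


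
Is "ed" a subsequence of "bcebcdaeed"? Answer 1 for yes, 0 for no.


Check if "ed" is a subsequence of "bcebcdaeed"
Greedy scan:
  Position 0 ('b'): no match needed
  Position 1 ('c'): no match needed
  Position 2 ('e'): matches sub[0] = 'e'
  Position 3 ('b'): no match needed
  Position 4 ('c'): no match needed
  Position 5 ('d'): matches sub[1] = 'd'
  Position 6 ('a'): no match needed
  Position 7 ('e'): no match needed
  Position 8 ('e'): no match needed
  Position 9 ('d'): no match needed
All 2 characters matched => is a subsequence

1
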